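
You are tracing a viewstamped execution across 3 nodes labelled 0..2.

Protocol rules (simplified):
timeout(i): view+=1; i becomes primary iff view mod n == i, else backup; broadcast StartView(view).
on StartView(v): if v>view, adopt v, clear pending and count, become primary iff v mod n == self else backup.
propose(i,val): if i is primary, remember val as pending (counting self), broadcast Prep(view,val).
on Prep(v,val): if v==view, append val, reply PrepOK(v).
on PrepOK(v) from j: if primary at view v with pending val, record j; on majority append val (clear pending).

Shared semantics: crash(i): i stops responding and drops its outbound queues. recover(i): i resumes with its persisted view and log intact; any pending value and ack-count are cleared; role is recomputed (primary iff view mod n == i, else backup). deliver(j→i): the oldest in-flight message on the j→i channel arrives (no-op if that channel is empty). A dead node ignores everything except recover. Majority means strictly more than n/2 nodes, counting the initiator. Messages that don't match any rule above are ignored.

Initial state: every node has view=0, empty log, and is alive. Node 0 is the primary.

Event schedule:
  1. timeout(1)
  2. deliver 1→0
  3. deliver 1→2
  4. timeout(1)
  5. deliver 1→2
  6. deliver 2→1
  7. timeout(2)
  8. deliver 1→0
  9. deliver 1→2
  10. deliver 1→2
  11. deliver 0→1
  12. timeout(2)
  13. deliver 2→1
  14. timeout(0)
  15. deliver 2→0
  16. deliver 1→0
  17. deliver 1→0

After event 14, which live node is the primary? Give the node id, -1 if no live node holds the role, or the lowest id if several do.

0

[1] timeout(1) → N1(prim v1 [-])
[2] deliver 1→0 → N0(back v1 [-])
[3] deliver 1→2 → N2(back v1 [-])
[4] timeout(1) → N1(back v2 [-])
[5] deliver 1→2 → N2(prim v2 [-])
[6] deliver 2→1 → ∅
[7] timeout(2) → N2(back v3 [-])
[8] deliver 1→0 → N0(back v2 [-])
[9] deliver 1→2 → ∅
[10] deliver 1→2 → ∅
[11] deliver 0→1 → ∅
[12] timeout(2) → N2(back v4 [-])
[13] deliver 2→1 → N1(back v3 [-])
[14] timeout(0) → N0(prim v3 [-])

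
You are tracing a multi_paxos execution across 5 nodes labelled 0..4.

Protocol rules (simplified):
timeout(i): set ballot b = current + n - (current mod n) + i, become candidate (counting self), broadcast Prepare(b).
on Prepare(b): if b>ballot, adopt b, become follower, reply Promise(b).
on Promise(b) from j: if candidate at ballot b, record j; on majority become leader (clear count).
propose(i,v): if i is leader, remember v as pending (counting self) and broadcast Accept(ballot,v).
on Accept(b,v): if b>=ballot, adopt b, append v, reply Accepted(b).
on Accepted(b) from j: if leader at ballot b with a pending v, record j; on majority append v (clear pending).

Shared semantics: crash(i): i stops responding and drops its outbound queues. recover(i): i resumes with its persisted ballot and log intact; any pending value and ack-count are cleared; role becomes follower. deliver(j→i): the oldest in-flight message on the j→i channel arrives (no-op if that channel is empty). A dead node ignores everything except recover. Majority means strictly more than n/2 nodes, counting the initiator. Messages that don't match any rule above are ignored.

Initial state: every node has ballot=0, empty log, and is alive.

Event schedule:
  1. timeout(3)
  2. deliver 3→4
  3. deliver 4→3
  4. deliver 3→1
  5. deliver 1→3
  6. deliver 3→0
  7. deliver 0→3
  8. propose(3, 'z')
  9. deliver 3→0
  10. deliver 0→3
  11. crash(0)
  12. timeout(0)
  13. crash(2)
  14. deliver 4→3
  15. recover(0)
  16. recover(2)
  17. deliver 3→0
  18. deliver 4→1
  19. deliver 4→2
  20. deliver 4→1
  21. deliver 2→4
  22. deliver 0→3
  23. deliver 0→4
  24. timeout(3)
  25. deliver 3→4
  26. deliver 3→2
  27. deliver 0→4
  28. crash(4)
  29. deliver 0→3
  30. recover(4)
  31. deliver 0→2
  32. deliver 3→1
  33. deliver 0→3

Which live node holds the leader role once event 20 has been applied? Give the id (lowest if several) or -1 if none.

e1 timeout(3): 3[cand,b=8,-]
e2 deliver 3→4: 4[foll,b=8,-]
e3 deliver 4→3: ·
e4 deliver 3→1: 1[foll,b=8,-]
e5 deliver 1→3: 3[lead,b=8,-]
e6 deliver 3→0: 0[foll,b=8,-]
e7 deliver 0→3: ·
e8 propose(3,'z'): ·
e9 deliver 3→0: 0[foll,b=8,z]
e10 deliver 0→3: ·
e11 crash(0): 0[✗foll,b=8,z]
e12 timeout(0): ·
e13 crash(2): 2[✗foll,b=0,-]
e14 deliver 4→3: ·
e15 recover(0): 0[foll,b=8,z]
e16 recover(2): 2[foll,b=0,-]
e17 deliver 3→0: ·
e18 deliver 4→1: ·
e19 deliver 4→2: ·
e20 deliver 4→1: ·

3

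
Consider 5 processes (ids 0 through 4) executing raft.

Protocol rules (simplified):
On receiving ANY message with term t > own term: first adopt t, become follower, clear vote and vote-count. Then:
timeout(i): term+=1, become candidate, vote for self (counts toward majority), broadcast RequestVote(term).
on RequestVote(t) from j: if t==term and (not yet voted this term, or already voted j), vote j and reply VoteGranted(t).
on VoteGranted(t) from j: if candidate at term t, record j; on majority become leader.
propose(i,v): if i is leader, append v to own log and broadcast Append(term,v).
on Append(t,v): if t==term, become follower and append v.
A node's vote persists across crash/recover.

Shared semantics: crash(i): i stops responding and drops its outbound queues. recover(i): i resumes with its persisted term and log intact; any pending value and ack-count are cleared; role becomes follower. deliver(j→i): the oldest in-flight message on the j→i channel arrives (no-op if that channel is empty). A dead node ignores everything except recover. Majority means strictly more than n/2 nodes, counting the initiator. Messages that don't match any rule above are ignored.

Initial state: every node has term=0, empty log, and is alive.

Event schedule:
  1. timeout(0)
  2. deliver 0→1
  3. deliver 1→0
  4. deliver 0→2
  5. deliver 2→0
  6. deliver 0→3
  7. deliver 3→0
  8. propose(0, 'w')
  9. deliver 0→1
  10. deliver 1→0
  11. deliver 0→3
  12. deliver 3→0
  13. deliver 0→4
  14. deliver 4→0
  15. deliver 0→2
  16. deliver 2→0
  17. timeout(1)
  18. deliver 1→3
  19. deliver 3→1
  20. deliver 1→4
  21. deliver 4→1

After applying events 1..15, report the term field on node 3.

1

[1] timeout(0) → N0(cand t1 [-])
[2] deliver 0→1 → N1(foll t1 [-])
[3] deliver 1→0 → ∅
[4] deliver 0→2 → N2(foll t1 [-])
[5] deliver 2→0 → N0(lead t1 [-])
[6] deliver 0→3 → N3(foll t1 [-])
[7] deliver 3→0 → ∅
[8] propose(0,'w') → N0(lead t1 [w])
[9] deliver 0→1 → N1(foll t1 [w])
[10] deliver 1→0 → ∅
[11] deliver 0→3 → N3(foll t1 [w])
[12] deliver 3→0 → ∅
[13] deliver 0→4 → N4(foll t1 [-])
[14] deliver 4→0 → ∅
[15] deliver 0→2 → N2(foll t1 [w])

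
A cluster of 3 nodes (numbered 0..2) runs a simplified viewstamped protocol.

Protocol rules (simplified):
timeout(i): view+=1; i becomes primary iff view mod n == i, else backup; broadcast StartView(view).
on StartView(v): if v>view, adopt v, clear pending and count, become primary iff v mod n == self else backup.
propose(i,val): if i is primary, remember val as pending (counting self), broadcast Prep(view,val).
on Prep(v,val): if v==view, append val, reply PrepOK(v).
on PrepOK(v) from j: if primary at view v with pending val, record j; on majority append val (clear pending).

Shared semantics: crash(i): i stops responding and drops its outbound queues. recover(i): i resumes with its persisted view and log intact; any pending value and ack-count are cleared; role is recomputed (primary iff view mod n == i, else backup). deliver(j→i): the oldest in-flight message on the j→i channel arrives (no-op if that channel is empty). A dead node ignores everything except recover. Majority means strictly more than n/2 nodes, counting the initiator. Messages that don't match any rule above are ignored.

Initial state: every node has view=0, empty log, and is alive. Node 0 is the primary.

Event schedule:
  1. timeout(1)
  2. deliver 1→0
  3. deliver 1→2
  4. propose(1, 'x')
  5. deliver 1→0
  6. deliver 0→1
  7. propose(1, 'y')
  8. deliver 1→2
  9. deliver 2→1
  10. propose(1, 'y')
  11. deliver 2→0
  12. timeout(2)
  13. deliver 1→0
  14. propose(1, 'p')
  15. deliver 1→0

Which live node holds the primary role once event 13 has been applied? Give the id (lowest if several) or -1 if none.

1. timeout(1):  <1:prim v1 ->
2. deliver 1→0:  <0:back v1 ->
3. deliver 1→2:  <2:back v1 ->
4. propose(1,'x'):  nop
5. deliver 1→0:  <0:back v1 x>
6. deliver 0→1:  <1:prim v1 x>
7. propose(1,'y'):  nop
8. deliver 1→2:  <2:back v1 x>
9. deliver 2→1:  <1:prim v1 x,y>
10. propose(1,'y'):  nop
11. deliver 2→0:  nop
12. timeout(2):  <2:prim v2 x>
13. deliver 1→0:  <0:back v1 x,y>

1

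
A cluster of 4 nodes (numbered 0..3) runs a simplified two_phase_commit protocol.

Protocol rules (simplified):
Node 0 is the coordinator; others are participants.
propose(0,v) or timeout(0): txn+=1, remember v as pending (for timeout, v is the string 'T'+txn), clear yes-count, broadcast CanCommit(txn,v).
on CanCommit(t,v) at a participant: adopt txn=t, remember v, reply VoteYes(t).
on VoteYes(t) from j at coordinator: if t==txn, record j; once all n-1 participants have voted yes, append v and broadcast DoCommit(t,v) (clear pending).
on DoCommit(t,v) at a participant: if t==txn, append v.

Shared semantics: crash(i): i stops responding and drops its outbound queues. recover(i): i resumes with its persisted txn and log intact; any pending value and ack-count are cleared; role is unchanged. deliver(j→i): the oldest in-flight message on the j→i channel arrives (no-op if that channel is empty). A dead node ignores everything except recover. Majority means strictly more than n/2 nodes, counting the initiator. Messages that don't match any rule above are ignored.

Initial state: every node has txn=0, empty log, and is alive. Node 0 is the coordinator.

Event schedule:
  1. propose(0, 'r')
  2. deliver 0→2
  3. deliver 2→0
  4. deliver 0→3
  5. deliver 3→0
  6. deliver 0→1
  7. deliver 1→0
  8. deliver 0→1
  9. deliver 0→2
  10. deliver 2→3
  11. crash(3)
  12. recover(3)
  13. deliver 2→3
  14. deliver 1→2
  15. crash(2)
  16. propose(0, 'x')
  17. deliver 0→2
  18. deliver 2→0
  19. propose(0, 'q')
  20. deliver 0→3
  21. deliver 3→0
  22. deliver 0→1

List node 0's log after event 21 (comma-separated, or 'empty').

r

after 1 — propose(0,'r'): n0:coor/t1/[-]
after 2 — deliver 0→2: n2:part/t1/[-]
after 3 — deliver 2→0: ·
after 4 — deliver 0→3: n3:part/t1/[-]
after 5 — deliver 3→0: ·
after 6 — deliver 0→1: n1:part/t1/[-]
after 7 — deliver 1→0: n0:coor/t1/[r]
after 8 — deliver 0→1: n1:part/t1/[r]
after 9 — deliver 0→2: n2:part/t1/[r]
after 10 — deliver 2→3: ·
after 11 — crash(3): n3:✗part/t1/[-]
after 12 — recover(3): n3:part/t1/[-]
after 13 — deliver 2→3: ·
after 14 — deliver 1→2: ·
after 15 — crash(2): n2:✗part/t1/[r]
after 16 — propose(0,'x'): n0:coor/t2/[r]
after 17 — deliver 0→2: ·
after 18 — deliver 2→0: ·
after 19 — propose(0,'q'): n0:coor/t3/[r]
after 20 — deliver 0→3: n3:part/t1/[r]
after 21 — deliver 3→0: ·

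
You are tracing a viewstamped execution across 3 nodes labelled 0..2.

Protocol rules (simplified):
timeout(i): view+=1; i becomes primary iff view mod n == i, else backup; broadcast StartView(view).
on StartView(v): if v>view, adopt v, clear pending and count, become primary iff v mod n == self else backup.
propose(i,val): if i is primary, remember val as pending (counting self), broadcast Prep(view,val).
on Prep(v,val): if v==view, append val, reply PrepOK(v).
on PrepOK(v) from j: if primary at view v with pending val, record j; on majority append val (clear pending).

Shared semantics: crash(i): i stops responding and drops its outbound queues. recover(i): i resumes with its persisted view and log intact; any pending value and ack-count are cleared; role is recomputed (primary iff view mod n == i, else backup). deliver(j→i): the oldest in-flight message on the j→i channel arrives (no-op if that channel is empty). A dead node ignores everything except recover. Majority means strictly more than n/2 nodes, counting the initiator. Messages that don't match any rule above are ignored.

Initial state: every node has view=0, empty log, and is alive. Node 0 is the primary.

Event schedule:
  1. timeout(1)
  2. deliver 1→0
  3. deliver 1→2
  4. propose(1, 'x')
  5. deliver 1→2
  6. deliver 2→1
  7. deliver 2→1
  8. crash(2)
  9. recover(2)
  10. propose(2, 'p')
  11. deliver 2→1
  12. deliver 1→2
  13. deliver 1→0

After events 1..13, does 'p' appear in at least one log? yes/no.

no

1. timeout(1):  <1:prim v1 ->
2. deliver 1→0:  <0:back v1 ->
3. deliver 1→2:  <2:back v1 ->
4. propose(1,'x'):  nop
5. deliver 1→2:  <2:back v1 x>
6. deliver 2→1:  <1:prim v1 x>
7. deliver 2→1:  nop
8. crash(2):  <2:✗back v1 x>
9. recover(2):  <2:back v1 x>
10. propose(2,'p'):  nop
11. deliver 2→1:  nop
12. deliver 1→2:  nop
13. deliver 1→0:  <0:back v1 x>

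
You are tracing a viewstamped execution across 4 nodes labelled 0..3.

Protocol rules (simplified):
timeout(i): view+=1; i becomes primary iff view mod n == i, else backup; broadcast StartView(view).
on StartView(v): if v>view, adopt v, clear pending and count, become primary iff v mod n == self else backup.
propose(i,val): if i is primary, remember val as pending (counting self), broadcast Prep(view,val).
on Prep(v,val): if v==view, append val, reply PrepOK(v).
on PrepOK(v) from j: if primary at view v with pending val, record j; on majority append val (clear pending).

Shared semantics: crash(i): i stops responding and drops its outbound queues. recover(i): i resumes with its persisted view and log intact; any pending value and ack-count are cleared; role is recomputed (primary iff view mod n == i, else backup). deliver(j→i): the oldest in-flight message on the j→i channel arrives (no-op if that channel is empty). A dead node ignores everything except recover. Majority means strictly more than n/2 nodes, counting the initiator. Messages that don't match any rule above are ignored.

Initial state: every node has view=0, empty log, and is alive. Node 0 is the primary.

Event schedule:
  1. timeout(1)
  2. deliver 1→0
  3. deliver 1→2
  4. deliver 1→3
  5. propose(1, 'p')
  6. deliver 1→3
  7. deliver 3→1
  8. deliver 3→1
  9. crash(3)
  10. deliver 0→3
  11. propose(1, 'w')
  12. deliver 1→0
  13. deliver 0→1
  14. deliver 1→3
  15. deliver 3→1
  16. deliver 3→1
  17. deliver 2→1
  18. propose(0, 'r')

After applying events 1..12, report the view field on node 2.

1

after 1 — timeout(1): n1:prim/v1/[-]
after 2 — deliver 1→0: n0:back/v1/[-]
after 3 — deliver 1→2: n2:back/v1/[-]
after 4 — deliver 1→3: n3:back/v1/[-]
after 5 — propose(1,'p'): ·
after 6 — deliver 1→3: n3:back/v1/[p]
after 7 — deliver 3→1: ·
after 8 — deliver 3→1: ·
after 9 — crash(3): n3:✗back/v1/[p]
after 10 — deliver 0→3: ·
after 11 — propose(1,'w'): ·
after 12 — deliver 1→0: n0:back/v1/[p]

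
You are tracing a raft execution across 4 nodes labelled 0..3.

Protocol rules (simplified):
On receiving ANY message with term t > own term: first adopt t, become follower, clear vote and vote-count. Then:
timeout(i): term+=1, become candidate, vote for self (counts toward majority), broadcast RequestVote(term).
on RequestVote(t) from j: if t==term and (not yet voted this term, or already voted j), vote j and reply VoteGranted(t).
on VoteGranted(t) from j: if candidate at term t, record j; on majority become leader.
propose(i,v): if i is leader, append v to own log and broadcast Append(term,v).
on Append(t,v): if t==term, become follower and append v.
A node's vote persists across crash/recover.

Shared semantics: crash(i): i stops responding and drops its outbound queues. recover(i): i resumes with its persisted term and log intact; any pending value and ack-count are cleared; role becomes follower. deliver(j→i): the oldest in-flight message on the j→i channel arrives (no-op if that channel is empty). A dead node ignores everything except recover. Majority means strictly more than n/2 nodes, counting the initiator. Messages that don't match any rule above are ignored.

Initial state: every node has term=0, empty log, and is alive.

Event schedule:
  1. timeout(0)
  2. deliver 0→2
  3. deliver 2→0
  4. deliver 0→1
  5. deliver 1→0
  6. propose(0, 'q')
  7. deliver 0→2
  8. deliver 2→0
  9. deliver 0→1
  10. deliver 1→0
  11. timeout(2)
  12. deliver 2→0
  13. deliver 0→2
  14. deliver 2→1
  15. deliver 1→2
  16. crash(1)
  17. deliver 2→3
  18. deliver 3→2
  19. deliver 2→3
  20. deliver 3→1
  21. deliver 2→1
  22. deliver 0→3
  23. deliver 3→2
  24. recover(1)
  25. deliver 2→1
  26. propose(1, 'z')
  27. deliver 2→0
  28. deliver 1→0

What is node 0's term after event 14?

2

after 1 — timeout(0): n0:cand/t1/[-]
after 2 — deliver 0→2: n2:foll/t1/[-]
after 3 — deliver 2→0: ·
after 4 — deliver 0→1: n1:foll/t1/[-]
after 5 — deliver 1→0: n0:lead/t1/[-]
after 6 — propose(0,'q'): n0:lead/t1/[q]
after 7 — deliver 0→2: n2:foll/t1/[q]
after 8 — deliver 2→0: ·
after 9 — deliver 0→1: n1:foll/t1/[q]
after 10 — deliver 1→0: ·
after 11 — timeout(2): n2:cand/t2/[q]
after 12 — deliver 2→0: n0:foll/t2/[q]
after 13 — deliver 0→2: ·
after 14 — deliver 2→1: n1:foll/t2/[q]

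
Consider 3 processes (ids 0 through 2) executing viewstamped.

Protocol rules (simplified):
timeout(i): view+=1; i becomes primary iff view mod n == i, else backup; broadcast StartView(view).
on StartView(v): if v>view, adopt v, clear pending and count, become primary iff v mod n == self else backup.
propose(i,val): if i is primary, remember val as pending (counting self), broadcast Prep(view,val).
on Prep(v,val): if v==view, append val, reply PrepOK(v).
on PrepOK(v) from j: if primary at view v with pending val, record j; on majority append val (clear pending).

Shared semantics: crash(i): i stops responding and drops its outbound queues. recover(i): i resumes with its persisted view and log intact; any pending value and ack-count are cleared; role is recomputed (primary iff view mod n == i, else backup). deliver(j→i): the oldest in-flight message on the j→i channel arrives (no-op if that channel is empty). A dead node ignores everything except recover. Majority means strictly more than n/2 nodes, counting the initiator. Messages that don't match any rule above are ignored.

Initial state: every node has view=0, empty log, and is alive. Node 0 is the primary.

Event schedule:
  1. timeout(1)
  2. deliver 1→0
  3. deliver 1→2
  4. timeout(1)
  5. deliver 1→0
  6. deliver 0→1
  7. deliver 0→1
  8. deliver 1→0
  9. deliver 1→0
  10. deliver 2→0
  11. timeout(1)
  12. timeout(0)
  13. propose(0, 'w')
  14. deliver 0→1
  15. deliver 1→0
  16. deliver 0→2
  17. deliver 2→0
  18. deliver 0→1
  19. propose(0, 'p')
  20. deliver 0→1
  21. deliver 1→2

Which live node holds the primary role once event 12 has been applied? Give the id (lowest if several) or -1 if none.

[1] timeout(1) → N1(prim v1 [-])
[2] deliver 1→0 → N0(back v1 [-])
[3] deliver 1→2 → N2(back v1 [-])
[4] timeout(1) → N1(back v2 [-])
[5] deliver 1→0 → N0(back v2 [-])
[6] deliver 0→1 → ∅
[7] deliver 0→1 → ∅
[8] deliver 1→0 → ∅
[9] deliver 1→0 → ∅
[10] deliver 2→0 → ∅
[11] timeout(1) → N1(back v3 [-])
[12] timeout(0) → N0(prim v3 [-])

0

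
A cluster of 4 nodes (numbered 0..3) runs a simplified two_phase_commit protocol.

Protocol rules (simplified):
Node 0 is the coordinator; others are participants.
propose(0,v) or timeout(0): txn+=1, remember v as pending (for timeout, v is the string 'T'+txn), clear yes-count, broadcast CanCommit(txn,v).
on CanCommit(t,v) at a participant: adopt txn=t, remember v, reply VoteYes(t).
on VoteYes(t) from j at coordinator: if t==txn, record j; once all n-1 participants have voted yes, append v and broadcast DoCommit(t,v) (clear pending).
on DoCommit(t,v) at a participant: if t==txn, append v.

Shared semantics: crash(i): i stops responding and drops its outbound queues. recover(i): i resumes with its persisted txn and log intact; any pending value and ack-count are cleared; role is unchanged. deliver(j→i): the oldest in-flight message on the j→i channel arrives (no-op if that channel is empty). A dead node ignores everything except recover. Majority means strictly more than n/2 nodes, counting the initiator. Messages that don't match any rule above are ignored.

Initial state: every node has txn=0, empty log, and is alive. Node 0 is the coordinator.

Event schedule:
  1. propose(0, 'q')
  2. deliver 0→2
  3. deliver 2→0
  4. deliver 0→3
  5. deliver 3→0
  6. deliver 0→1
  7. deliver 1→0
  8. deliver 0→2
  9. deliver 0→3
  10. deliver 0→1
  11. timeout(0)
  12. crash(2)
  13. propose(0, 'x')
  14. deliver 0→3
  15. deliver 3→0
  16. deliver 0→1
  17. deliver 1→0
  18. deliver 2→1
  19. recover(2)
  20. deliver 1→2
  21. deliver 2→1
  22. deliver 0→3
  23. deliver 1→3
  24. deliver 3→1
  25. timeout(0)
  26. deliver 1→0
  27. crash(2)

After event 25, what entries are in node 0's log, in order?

[1] propose(0,'q') → N0(coor t1 [-])
[2] deliver 0→2 → N2(part t1 [-])
[3] deliver 2→0 → ∅
[4] deliver 0→3 → N3(part t1 [-])
[5] deliver 3→0 → ∅
[6] deliver 0→1 → N1(part t1 [-])
[7] deliver 1→0 → N0(coor t1 [q])
[8] deliver 0→2 → N2(part t1 [q])
[9] deliver 0→3 → N3(part t1 [q])
[10] deliver 0→1 → N1(part t1 [q])
[11] timeout(0) → N0(coor t2 [q])
[12] crash(2) → N2(✗part t1 [q])
[13] propose(0,'x') → N0(coor t3 [q])
[14] deliver 0→3 → N3(part t2 [q])
[15] deliver 3→0 → ∅
[16] deliver 0→1 → N1(part t2 [q])
[17] deliver 1→0 → ∅
[18] deliver 2→1 → ∅
[19] recover(2) → N2(part t1 [q])
[20] deliver 1→2 → ∅
[21] deliver 2→1 → ∅
[22] deliver 0→3 → N3(part t3 [q])
[23] deliver 1→3 → ∅
[24] deliver 3→1 → ∅
[25] timeout(0) → N0(coor t4 [q])

q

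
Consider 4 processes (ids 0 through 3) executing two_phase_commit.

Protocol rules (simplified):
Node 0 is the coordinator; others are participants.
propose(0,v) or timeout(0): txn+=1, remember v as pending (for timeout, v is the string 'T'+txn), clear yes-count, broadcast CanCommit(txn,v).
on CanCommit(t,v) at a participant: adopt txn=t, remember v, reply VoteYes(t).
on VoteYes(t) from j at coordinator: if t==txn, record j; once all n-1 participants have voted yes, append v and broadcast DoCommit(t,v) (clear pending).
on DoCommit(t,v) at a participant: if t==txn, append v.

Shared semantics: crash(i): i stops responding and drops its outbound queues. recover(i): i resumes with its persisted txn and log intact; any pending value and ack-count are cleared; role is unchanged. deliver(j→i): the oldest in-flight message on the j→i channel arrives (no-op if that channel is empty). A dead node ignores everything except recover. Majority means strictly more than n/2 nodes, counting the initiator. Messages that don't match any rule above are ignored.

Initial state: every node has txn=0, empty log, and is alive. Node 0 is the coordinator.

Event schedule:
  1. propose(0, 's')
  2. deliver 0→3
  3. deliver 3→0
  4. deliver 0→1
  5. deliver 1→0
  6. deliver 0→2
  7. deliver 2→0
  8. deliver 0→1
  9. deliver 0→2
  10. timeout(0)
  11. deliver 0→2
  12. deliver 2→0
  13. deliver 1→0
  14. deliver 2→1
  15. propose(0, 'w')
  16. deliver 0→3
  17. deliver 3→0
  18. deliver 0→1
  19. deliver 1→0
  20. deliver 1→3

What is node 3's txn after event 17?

1

1. propose(0,'s'):  <0:coor t1 ->
2. deliver 0→3:  <3:part t1 ->
3. deliver 3→0:  nop
4. deliver 0→1:  <1:part t1 ->
5. deliver 1→0:  nop
6. deliver 0→2:  <2:part t1 ->
7. deliver 2→0:  <0:coor t1 s>
8. deliver 0→1:  <1:part t1 s>
9. deliver 0→2:  <2:part t1 s>
10. timeout(0):  <0:coor t2 s>
11. deliver 0→2:  <2:part t2 s>
12. deliver 2→0:  nop
13. deliver 1→0:  nop
14. deliver 2→1:  nop
15. propose(0,'w'):  <0:coor t3 s>
16. deliver 0→3:  <3:part t1 s>
17. deliver 3→0:  nop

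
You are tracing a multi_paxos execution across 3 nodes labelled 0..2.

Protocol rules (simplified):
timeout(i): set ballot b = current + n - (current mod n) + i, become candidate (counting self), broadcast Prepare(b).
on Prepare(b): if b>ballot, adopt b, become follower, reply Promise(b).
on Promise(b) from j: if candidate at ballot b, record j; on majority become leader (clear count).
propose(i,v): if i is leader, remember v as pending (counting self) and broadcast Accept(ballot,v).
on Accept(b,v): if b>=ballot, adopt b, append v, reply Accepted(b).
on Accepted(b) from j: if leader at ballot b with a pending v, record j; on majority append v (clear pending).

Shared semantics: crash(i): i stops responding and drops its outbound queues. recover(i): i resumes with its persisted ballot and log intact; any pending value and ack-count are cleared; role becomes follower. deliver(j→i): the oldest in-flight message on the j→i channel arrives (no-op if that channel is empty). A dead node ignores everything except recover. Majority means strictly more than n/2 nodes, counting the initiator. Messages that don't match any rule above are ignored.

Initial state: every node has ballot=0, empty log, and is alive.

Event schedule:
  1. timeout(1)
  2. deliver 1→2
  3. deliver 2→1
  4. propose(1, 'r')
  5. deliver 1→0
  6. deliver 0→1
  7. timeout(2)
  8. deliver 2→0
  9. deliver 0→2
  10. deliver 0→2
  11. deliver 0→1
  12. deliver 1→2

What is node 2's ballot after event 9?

step 1 timeout(1): 1={cand,b=4,log=-}
step 2 deliver 1→2: 2={foll,b=4,log=-}
step 3 deliver 2→1: 1={lead,b=4,log=-}
step 4 propose(1,'r'): —
step 5 deliver 1→0: 0={foll,b=4,log=-}
step 6 deliver 0→1: —
step 7 timeout(2): 2={cand,b=8,log=-}
step 8 deliver 2→0: 0={foll,b=8,log=-}
step 9 deliver 0→2: 2={lead,b=8,log=-}

8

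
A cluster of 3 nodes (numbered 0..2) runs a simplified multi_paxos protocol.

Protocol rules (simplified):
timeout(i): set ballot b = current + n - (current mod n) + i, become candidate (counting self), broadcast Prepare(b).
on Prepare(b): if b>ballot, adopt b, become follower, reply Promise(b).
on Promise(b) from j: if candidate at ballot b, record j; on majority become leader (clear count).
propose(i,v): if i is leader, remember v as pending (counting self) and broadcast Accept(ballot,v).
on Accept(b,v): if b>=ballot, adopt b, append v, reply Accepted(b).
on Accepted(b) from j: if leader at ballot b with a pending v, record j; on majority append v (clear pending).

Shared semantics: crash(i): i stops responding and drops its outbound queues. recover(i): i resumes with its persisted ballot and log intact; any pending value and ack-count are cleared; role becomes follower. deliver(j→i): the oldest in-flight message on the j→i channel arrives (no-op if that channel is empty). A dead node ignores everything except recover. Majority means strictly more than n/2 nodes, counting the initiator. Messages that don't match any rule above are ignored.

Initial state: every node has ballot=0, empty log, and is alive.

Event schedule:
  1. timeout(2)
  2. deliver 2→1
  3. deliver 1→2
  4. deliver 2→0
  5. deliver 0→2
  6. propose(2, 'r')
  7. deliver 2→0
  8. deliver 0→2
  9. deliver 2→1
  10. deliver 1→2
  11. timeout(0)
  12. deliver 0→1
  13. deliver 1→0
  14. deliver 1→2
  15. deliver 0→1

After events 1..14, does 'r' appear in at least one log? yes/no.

yes

[1] timeout(2) → N2(cand b5 [-])
[2] deliver 2→1 → N1(foll b5 [-])
[3] deliver 1→2 → N2(lead b5 [-])
[4] deliver 2→0 → N0(foll b5 [-])
[5] deliver 0→2 → ∅
[6] propose(2,'r') → ∅
[7] deliver 2→0 → N0(foll b5 [r])
[8] deliver 0→2 → N2(lead b5 [r])
[9] deliver 2→1 → N1(foll b5 [r])
[10] deliver 1→2 → ∅
[11] timeout(0) → N0(cand b6 [r])
[12] deliver 0→1 → N1(foll b6 [r])
[13] deliver 1→0 → N0(lead b6 [r])
[14] deliver 1→2 → ∅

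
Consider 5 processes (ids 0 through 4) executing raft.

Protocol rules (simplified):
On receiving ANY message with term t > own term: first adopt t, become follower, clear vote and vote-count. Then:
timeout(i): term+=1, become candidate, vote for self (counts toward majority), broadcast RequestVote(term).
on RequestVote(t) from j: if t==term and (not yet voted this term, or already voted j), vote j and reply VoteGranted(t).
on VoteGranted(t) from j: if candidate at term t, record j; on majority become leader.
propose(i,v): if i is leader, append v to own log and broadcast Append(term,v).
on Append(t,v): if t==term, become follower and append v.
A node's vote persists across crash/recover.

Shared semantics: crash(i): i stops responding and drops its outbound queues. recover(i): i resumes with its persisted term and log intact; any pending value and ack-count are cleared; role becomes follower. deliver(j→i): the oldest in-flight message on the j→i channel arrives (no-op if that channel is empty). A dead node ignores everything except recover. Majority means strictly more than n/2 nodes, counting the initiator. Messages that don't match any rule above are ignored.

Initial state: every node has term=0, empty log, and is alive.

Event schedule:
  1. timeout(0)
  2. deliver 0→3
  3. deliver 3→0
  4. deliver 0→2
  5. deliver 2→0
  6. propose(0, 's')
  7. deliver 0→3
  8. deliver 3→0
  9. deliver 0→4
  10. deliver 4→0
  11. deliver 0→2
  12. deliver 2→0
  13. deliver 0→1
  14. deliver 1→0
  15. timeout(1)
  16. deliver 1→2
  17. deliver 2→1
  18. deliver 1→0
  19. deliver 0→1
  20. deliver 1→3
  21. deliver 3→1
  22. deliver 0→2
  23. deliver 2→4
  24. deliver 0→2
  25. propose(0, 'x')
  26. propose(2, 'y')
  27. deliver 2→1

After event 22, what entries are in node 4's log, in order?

empty

step 1 timeout(0): 0={cand,t=1,log=-}
step 2 deliver 0→3: 3={foll,t=1,log=-}
step 3 deliver 3→0: —
step 4 deliver 0→2: 2={foll,t=1,log=-}
step 5 deliver 2→0: 0={lead,t=1,log=-}
step 6 propose(0,'s'): 0={lead,t=1,log=s}
step 7 deliver 0→3: 3={foll,t=1,log=s}
step 8 deliver 3→0: —
step 9 deliver 0→4: 4={foll,t=1,log=-}
step 10 deliver 4→0: —
step 11 deliver 0→2: 2={foll,t=1,log=s}
step 12 deliver 2→0: —
step 13 deliver 0→1: 1={foll,t=1,log=-}
step 14 deliver 1→0: —
step 15 timeout(1): 1={cand,t=2,log=-}
step 16 deliver 1→2: 2={foll,t=2,log=s}
step 17 deliver 2→1: —
step 18 deliver 1→0: 0={foll,t=2,log=s}
step 19 deliver 0→1: —
step 20 deliver 1→3: 3={foll,t=2,log=s}
step 21 deliver 3→1: 1={lead,t=2,log=-}
step 22 deliver 0→2: —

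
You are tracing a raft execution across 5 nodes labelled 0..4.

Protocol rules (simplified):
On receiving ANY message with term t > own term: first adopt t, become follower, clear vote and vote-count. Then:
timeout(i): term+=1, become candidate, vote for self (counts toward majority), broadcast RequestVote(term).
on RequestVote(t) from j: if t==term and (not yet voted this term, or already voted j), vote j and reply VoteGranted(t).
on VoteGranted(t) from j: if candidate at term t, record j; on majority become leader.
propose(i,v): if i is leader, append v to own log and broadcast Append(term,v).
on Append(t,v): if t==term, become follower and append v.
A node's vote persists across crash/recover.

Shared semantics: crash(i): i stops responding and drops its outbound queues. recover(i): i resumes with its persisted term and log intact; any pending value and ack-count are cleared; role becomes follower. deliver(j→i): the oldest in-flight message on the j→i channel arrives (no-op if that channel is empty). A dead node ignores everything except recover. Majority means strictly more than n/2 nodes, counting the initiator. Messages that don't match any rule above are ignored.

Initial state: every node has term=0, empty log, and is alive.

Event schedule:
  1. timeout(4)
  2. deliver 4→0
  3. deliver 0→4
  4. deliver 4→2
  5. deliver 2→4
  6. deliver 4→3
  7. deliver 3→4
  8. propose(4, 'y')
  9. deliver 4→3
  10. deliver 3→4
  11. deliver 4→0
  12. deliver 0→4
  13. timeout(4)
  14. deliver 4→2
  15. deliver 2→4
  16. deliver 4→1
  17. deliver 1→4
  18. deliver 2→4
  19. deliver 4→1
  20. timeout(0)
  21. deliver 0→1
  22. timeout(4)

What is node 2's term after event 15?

after 1 — timeout(4): n4:cand/t1/[-]
after 2 — deliver 4→0: n0:foll/t1/[-]
after 3 — deliver 0→4: ·
after 4 — deliver 4→2: n2:foll/t1/[-]
after 5 — deliver 2→4: n4:lead/t1/[-]
after 6 — deliver 4→3: n3:foll/t1/[-]
after 7 — deliver 3→4: ·
after 8 — propose(4,'y'): n4:lead/t1/[y]
after 9 — deliver 4→3: n3:foll/t1/[y]
after 10 — deliver 3→4: ·
after 11 — deliver 4→0: n0:foll/t1/[y]
after 12 — deliver 0→4: ·
after 13 — timeout(4): n4:cand/t2/[y]
after 14 — deliver 4→2: n2:foll/t1/[y]
after 15 — deliver 2→4: ·

1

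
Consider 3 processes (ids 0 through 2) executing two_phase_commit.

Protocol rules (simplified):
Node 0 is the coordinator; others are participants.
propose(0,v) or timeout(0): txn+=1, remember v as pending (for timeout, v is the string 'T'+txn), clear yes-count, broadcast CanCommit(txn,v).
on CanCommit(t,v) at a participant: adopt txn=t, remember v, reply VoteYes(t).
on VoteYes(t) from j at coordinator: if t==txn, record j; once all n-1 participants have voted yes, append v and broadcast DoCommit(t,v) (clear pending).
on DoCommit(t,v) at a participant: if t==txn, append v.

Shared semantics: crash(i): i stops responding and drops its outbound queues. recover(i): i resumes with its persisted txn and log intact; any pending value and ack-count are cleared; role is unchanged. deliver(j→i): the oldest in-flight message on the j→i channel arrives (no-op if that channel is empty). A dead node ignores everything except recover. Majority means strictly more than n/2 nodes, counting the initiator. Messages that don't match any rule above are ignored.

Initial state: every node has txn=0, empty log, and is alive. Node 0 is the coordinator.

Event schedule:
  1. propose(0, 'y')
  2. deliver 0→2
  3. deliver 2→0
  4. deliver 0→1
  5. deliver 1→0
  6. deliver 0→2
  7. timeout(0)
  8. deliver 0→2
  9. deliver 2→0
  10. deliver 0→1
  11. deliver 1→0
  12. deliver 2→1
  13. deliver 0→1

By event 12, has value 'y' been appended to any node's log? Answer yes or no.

e1 propose(0,'y'): 0[coor,t=1,-]
e2 deliver 0→2: 2[part,t=1,-]
e3 deliver 2→0: ·
e4 deliver 0→1: 1[part,t=1,-]
e5 deliver 1→0: 0[coor,t=1,y]
e6 deliver 0→2: 2[part,t=1,y]
e7 timeout(0): 0[coor,t=2,y]
e8 deliver 0→2: 2[part,t=2,y]
e9 deliver 2→0: ·
e10 deliver 0→1: 1[part,t=1,y]
e11 deliver 1→0: ·
e12 deliver 2→1: ·

yes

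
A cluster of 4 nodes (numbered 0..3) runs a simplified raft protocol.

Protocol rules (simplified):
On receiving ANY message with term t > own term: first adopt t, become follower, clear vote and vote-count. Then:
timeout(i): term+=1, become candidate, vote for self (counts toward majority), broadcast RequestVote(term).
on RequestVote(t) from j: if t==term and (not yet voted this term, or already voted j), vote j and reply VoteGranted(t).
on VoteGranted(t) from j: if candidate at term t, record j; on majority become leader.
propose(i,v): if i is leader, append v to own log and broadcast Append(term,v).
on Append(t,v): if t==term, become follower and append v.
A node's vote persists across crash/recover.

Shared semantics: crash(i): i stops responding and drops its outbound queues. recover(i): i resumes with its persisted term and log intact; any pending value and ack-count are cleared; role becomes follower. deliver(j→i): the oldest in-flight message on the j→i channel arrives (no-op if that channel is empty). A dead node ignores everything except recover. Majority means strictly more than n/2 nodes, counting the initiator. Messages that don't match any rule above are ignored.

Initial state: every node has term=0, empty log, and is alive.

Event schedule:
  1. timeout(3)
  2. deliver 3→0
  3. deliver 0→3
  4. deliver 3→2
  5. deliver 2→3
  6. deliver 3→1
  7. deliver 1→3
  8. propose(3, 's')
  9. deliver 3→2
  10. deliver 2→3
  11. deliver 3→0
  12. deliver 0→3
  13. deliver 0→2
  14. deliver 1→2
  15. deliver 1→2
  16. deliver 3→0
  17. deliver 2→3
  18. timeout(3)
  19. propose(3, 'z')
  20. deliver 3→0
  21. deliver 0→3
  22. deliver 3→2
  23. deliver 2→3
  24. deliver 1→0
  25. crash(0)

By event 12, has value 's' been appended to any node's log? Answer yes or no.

yes

step 1 timeout(3): 3={cand,t=1,log=-}
step 2 deliver 3→0: 0={foll,t=1,log=-}
step 3 deliver 0→3: —
step 4 deliver 3→2: 2={foll,t=1,log=-}
step 5 deliver 2→3: 3={lead,t=1,log=-}
step 6 deliver 3→1: 1={foll,t=1,log=-}
step 7 deliver 1→3: —
step 8 propose(3,'s'): 3={lead,t=1,log=s}
step 9 deliver 3→2: 2={foll,t=1,log=s}
step 10 deliver 2→3: —
step 11 deliver 3→0: 0={foll,t=1,log=s}
step 12 deliver 0→3: —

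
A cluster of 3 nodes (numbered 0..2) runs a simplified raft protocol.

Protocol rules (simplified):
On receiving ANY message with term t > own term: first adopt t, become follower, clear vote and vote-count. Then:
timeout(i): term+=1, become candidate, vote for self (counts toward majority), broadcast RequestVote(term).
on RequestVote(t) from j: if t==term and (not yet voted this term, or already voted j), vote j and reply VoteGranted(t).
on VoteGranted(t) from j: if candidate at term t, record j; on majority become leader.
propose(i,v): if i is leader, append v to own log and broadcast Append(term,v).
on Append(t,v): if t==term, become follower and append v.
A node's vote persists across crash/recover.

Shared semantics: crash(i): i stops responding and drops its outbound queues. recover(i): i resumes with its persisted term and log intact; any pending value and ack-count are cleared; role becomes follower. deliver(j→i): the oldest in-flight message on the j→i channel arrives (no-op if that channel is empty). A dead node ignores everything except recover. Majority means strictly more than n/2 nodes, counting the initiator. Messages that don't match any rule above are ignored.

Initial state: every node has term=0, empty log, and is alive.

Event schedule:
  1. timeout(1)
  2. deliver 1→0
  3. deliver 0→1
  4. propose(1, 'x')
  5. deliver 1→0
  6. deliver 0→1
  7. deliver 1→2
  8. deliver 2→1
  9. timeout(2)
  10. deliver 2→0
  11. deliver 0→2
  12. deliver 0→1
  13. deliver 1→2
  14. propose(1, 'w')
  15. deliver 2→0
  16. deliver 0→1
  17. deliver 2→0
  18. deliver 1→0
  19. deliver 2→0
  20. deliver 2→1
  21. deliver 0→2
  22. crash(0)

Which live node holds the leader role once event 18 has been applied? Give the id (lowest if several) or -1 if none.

1

[1] timeout(1) → N1(cand t1 [-])
[2] deliver 1→0 → N0(foll t1 [-])
[3] deliver 0→1 → N1(lead t1 [-])
[4] propose(1,'x') → N1(lead t1 [x])
[5] deliver 1→0 → N0(foll t1 [x])
[6] deliver 0→1 → ∅
[7] deliver 1→2 → N2(foll t1 [-])
[8] deliver 2→1 → ∅
[9] timeout(2) → N2(cand t2 [-])
[10] deliver 2→0 → N0(foll t2 [x])
[11] deliver 0→2 → N2(lead t2 [-])
[12] deliver 0→1 → ∅
[13] deliver 1→2 → ∅
[14] propose(1,'w') → N1(lead t1 [x,w])
[15] deliver 2→0 → ∅
[16] deliver 0→1 → ∅
[17] deliver 2→0 → ∅
[18] deliver 1→0 → ∅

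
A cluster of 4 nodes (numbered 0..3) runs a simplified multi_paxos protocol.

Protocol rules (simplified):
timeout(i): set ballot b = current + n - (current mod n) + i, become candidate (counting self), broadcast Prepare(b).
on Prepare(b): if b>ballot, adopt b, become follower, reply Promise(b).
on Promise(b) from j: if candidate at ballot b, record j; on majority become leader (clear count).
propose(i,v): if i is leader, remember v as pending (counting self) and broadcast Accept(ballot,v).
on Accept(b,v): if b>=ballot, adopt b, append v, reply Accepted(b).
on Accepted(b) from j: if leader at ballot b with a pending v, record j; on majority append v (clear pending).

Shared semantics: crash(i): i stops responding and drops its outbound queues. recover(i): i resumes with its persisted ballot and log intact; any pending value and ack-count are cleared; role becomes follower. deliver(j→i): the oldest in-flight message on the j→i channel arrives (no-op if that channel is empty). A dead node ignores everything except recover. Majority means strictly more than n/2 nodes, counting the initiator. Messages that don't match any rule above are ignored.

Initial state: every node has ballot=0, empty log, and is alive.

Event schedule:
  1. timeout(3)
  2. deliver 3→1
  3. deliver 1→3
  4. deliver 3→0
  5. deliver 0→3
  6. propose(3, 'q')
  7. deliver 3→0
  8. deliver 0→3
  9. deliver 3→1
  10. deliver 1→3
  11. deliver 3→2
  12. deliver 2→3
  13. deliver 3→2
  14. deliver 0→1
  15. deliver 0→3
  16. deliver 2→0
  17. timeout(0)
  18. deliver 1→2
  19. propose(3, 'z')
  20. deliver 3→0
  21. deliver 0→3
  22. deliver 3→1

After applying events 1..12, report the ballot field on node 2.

7

e1 timeout(3): 3[cand,b=7,-]
e2 deliver 3→1: 1[foll,b=7,-]
e3 deliver 1→3: ·
e4 deliver 3→0: 0[foll,b=7,-]
e5 deliver 0→3: 3[lead,b=7,-]
e6 propose(3,'q'): ·
e7 deliver 3→0: 0[foll,b=7,q]
e8 deliver 0→3: ·
e9 deliver 3→1: 1[foll,b=7,q]
e10 deliver 1→3: 3[lead,b=7,q]
e11 deliver 3→2: 2[foll,b=7,-]
e12 deliver 2→3: ·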